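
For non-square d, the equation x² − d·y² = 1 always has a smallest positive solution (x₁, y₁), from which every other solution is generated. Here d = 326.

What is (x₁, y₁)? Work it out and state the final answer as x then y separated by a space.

325 18

√326 = [18; 18,36, …], period ℓ=2 (even) → k=1
step 0: (18, 1)  from 18·(1,0) + (0,1)
step 1: (325, 18)  from 18·(18,1) + (1,0)
(x₁, y₁) = (325, 18);  325² − 326·18² = 1 ✓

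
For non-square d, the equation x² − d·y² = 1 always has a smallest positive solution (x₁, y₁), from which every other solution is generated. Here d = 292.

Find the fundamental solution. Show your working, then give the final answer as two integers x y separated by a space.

d=292: √d = [17; 11,2,1,3,8,3,1,2,11,34] (ℓ=10, even), read p_9/q_9
i=0: a=17 ⇒ p=17, q=1
i=1: a=11 ⇒ p=188, q=11
i=2: a=2 ⇒ p=393, q=23
…
i=4: a=3 ⇒ p=2136, q=125
i=5: a=8 ⇒ p=17669, q=1034
…
i=7: a=1 ⇒ p=72812, q=4261
i=8: a=2 ⇒ p=200767, q=11749
i=9: a=11 ⇒ p=2281249, q=133500
(x₁, y₁) = (2281249, 133500);  2281249² − 292·133500² = 1 ✓

2281249 133500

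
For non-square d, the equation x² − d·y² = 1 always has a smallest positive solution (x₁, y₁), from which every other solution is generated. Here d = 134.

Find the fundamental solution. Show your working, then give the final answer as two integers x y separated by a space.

√134 → a₀=11, period (1,1,2,1,3,…,1,1,22); ℓ=14 even so k=13
i=0: a=11 ⇒ p=11, q=1
i=1: a=1 ⇒ p=12, q=1
…
i=3: a=2 ⇒ p=58, q=5
i=4: a=1 ⇒ p=81, q=7
…
i=7: a=10 ⇒ p=4121, q=356
i=8: a=1 ⇒ p=4503, q=389
…
i=10: a=1 ⇒ p=22133, q=1912
…
i=12: a=1 ⇒ p=84029, q=7259
i=13: a=1 ⇒ p=145925, q=12606
→ (145925, 12606).  Check: 145925²=21294105625, 134·12606²=21294105624, difference 1.

145925 12606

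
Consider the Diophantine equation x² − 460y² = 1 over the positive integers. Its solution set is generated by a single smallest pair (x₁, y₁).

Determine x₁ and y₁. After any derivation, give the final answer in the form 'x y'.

√460 = [21; 2,4,3,1,2,10,2,1,3,4,2,42, …], period ℓ=12 (even) → k=11
a_0=21:  p_0=21·1+0=21,  q_0=21·0+1=1
a_1=2:  p_1=2·21+1=43,  q_1=2·1+0=2
a_2=4:  p_2=4·43+21=193,  q_2=4·2+1=9
…
a_4=1:  p_4=1·622+193=815,  q_4=1·29+9=38
a_5=2:  p_5=2·815+622=2252,  q_5=2·38+29=105
a_6=10:  p_6=10·2252+815=23335,  q_6=10·105+38=1088
a_7=2:  p_7=2·23335+2252=48922,  q_7=2·1088+105=2281
…
a_9=3:  p_9=3·72257+48922=265693,  q_9=3·3369+2281=12388
a_10=4:  p_10=4·265693+72257=1135029,  q_10=4·12388+3369=52921
a_11=2:  p_11=2·1135029+265693=2535751,  q_11=2·52921+12388=118230
(x₁, y₁) = (2535751, 118230);  2535751² − 460·118230² = 1 ✓

2535751 118230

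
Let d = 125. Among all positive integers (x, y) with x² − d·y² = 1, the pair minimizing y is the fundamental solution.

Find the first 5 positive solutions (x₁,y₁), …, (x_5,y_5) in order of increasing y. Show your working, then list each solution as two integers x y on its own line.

d=125: √d = [11; 5,1,1,5,22] (ℓ=5, odd), read p_9/q_9
a_0=11:  p_0=11·1+0=11,  q_0=11·0+1=1
…
a_2=1:  p_2=1·56+11=67,  q_2=1·5+1=6
a_3=1:  p_3=1·67+56=123,  q_3=1·6+5=11
a_4=5:  p_4=5·123+67=682,  q_4=5·11+6=61
a_5=22:  p_5=22·682+123=15127,  q_5=22·61+11=1353
a_6=5:  p_6=5·15127+682=76317,  q_6=5·1353+61=6826
a_7=1:  p_7=1·76317+15127=91444,  q_7=1·6826+1353=8179
a_8=1:  p_8=1·91444+76317=167761,  q_8=1·8179+6826=15005
a_9=5:  p_9=5·167761+91444=930249,  q_9=5·15005+8179=83204
(x₁, y₁) = (930249, 83204);  930249² − 125·83204² = 1 ✓
k=2:  x_2 = 930249·930249+125·83204·83204 = 1730726404001,  y_2 = 930249·83204+83204·930249 = 154800875592
k=3:  x_3 = 930249·1730726404001+125·83204·154800875592 = 3220013013190122249,  y_3 = 930249·154800875592+83204·1730726404001 = 288006719437081612
k=4:  x_4 = 930249·3220013013190122249+125·83204·288006719437081612 = 5990827771012465337616001,  y_4 = 930249·288006719437081612+83204·3220013013190122249 = 535835925499096664087184
k=5:  x_5 = 930249·5990827771012465337616001+125·83204·535835925499096664087184 = 11145923086309929722690704506249,  y_5 = 930249·535835925499096664087184+83204·5990827771012465337616001 = 996921667718930338621440576020

930249 83204
1730726404001 154800875592
3220013013190122249 288006719437081612
5990827771012465337616001 535835925499096664087184
11145923086309929722690704506249 996921667718930338621440576020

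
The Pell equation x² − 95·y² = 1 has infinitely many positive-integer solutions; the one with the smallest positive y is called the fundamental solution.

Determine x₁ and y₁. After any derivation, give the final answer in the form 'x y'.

39 4

√95 = [9; 1,2,1,18, …], period ℓ=4 (even) → k=3
step 0: (9, 1)  from 9·(1,0) + (0,1)
…
step 2: (29, 3)  from 2·(10,1) + (9,1)
step 3: (39, 4)  from 1·(29,3) + (10,1)
fundamental: x₁=39, y₁=4  (since 1521 − 95·16 = 1)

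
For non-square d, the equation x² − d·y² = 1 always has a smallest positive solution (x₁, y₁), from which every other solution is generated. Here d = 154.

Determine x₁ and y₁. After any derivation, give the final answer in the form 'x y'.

[12; 2,2,3,1,2,1,3,2,2,24] for √154; ℓ=10 ⇒ convergent index 9
k=0  a_k=12  p_k/q_k = 12/1
…
k=2  a_k=2  p_k/q_k = 62/5
…
k=5  a_k=2  p_k/q_k = 757/61
…
k=8  a_k=2  p_k/q_k = 8724/703
k=9  a_k=2  p_k/q_k = 21295/1716
(x₁, y₁) = (21295, 1716);  21295² − 154·1716² = 1 ✓

21295 1716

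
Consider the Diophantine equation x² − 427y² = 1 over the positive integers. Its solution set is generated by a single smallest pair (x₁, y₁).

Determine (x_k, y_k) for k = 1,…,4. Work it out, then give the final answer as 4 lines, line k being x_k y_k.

62 3
7687 372
953126 46125
118179937 5719128

√427 → a₀=20, period (1,1,1,40); ℓ=4 even so k=3
k=0  a_k=20  p_k/q_k = 20/1
k=1  a_k=1  p_k/q_k = 21/1
k=2  a_k=1  p_k/q_k = 41/2
k=3  a_k=1  p_k/q_k = 62/3
fundamental: x₁=62, y₁=3  (since 3844 − 427·9 = 1)
(62+3√427)^2 = 7687 + 372√427
(62+3√427)^3 = 953126 + 46125√427
(62+3√427)^4 = 118179937 + 5719128√427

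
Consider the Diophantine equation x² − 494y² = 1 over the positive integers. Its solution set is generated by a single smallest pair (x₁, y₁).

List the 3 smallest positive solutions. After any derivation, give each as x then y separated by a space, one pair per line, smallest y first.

73035 3286
10668222449 479986020
1558307253052395 70111557938114

d=494: √d = [22; 4,2,2,1,2,1,2,2,4,44] (ℓ=10, even), read p_9/q_9
a_0=22:  p_0=22·1+0=22,  q_0=22·0+1=1
…
a_2=2:  p_2=2·89+22=200,  q_2=2·4+1=9
a_3=2:  p_3=2·200+89=489,  q_3=2·9+4=22
a_4=1:  p_4=1·489+200=689,  q_4=1·22+9=31
a_5=2:  p_5=2·689+489=1867,  q_5=2·31+22=84
…
a_8=2:  p_8=2·6979+2556=16514,  q_8=2·314+115=743
a_9=4:  p_9=4·16514+6979=73035,  q_9=4·743+314=3286
(x₁, y₁) = (73035, 3286);  73035² − 494·3286² = 1 ✓
(x_2, y_2) = (73035·73035 + 494·3286·3286, 73035·3286 + 3286·73035) = (10668222449, 479986020)
(x_3, y_3) = (73035·10668222449 + 494·3286·479986020, 73035·479986020 + 3286·10668222449) = (1558307253052395, 70111557938114)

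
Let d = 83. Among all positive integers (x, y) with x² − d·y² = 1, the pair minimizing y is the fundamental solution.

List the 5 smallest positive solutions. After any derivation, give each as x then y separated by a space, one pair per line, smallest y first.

82 9
13447 1476
2205226 242055
361643617 39695544
59307347962 6509827161

d=83: √d = [9; 9,18] (ℓ=2, even), read p_1/q_1
step 0: (9, 1)  from 9·(1,0) + (0,1)
step 1: (82, 9)  from 9·(9,1) + (1,0)
fundamental: x₁=82, y₁=9  (since 6724 − 83·81 = 1)
(x_2, y_2) = (82·82 + 83·9·9, 82·9 + 9·82) = (13447, 1476)
(x_3, y_3) = (82·13447 + 83·9·1476, 82·1476 + 9·13447) = (2205226, 242055)
(x_4, y_4) = (82·2205226 + 83·9·242055, 82·242055 + 9·2205226) = (361643617, 39695544)
(x_5, y_5) = (82·361643617 + 83·9·39695544, 82·39695544 + 9·361643617) = (59307347962, 6509827161)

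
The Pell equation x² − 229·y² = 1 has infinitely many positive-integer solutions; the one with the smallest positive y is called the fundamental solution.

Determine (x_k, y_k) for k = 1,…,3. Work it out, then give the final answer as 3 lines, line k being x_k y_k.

√229 → a₀=15, period (7,1,1,7,30); ℓ=5 odd so k=9
k=0  a_k=15  p_k/q_k = 15/1
…
k=3  a_k=1  p_k/q_k = 227/15
…
k=6  a_k=7  p_k/q_k = 362399/23948
…
k=8  a_k=1  p_k/q_k = 776325/51301
k=9  a_k=7  p_k/q_k = 5848201/386460
→ (5848201, 386460).  Check: 5848201²=34201454936401, 229·386460²=34201454936400, difference 1.
k=2:  x_2 = 5848201·5848201+229·386460·386460 = 68402909872801,  y_2 = 5848201·386460+386460·5848201 = 4520191516920
k=3:  x_3 = 5848201·68402909872801+229·386460·4520191516920 = 800067931842043513801,  y_3 = 5848201·4520191516920+386460·68402909872801 = 52869977098885735380

5848201 386460
68402909872801 4520191516920
800067931842043513801 52869977098885735380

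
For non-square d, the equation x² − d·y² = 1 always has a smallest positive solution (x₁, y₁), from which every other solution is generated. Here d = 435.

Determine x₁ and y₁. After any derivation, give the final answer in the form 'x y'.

146 7

√435 = [20; 1,5,1,40, …], period ℓ=4 (even) → k=3
k=0  a_k=20  p_k/q_k = 20/1
…
k=2  a_k=5  p_k/q_k = 125/6
k=3  a_k=1  p_k/q_k = 146/7
→ (146, 7).  Check: 146²=21316, 435·7²=21315, difference 1.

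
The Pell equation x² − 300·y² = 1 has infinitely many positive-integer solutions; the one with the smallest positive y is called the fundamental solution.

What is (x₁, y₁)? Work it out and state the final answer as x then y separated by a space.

√300 = [17; 3,8,3,34, …], period ℓ=4 (even) → k=3
a_0=17:  p_0=17·1+0=17,  q_0=17·0+1=1
a_1=3:  p_1=3·17+1=52,  q_1=3·1+0=3
a_2=8:  p_2=8·52+17=433,  q_2=8·3+1=25
a_3=3:  p_3=3·433+52=1351,  q_3=3·25+3=78
(x₁, y₁) = (1351, 78);  1351² − 300·78² = 1 ✓

1351 78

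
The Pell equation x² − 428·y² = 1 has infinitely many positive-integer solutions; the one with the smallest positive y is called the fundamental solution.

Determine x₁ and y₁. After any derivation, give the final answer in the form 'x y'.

1850887 89466

d=428: √d = [20; 1,2,4,1,5,10,5,1,4,2,1,40] (ℓ=12, even), read p_11/q_11
a_0=20:  p_0=20·1+0=20,  q_0=20·0+1=1
…
a_2=2:  p_2=2·21+20=62,  q_2=2·1+1=3
a_3=4:  p_3=4·62+21=269,  q_3=4·3+1=13
…
a_5=5:  p_5=5·331+269=1924,  q_5=5·16+13=93
a_6=10:  p_6=10·1924+331=19571,  q_6=10·93+16=946
a_7=5:  p_7=5·19571+1924=99779,  q_7=5·946+93=4823
…
a_10=2:  p_10=2·577179+119350=1273708,  q_10=2·27899+5769=61567
a_11=1:  p_11=1·1273708+577179=1850887,  q_11=1·61567+27899=89466
(x₁, y₁) = (1850887, 89466);  1850887² − 428·89466² = 1 ✓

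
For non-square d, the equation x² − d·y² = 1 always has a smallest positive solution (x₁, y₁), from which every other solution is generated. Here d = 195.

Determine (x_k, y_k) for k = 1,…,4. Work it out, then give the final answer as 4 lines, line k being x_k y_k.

√195 = [13; 1,26, …], period ℓ=2 (even) → k=1
step 0: (13, 1)  from 13·(1,0) + (0,1)
step 1: (14, 1)  from 1·(13,1) + (1,0)
(x₁, y₁) = (14, 1);  14² − 195·1² = 1 ✓
k=2:  x_2 = 14·14+195·1·1 = 391,  y_2 = 14·1+1·14 = 28
k=3:  x_3 = 14·391+195·1·28 = 10934,  y_3 = 14·28+1·391 = 783
k=4:  x_4 = 14·10934+195·1·783 = 305761,  y_4 = 14·783+1·10934 = 21896

14 1
391 28
10934 783
305761 21896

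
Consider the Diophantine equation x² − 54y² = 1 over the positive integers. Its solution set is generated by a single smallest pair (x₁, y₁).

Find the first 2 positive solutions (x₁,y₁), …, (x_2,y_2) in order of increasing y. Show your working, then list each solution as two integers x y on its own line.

√54 → a₀=7, period (2,1,6,1,2,14); ℓ=6 even so k=5
i=0: a=7 ⇒ p=7, q=1
i=1: a=2 ⇒ p=15, q=2
i=2: a=1 ⇒ p=22, q=3
i=3: a=6 ⇒ p=147, q=20
i=4: a=1 ⇒ p=169, q=23
i=5: a=2 ⇒ p=485, q=66
fundamental: x₁=485, y₁=66  (since 235225 − 54·4356 = 1)
(x_2, y_2) = (485·485 + 54·66·66, 485·66 + 66·485) = (470449, 64020)

485 66
470449 64020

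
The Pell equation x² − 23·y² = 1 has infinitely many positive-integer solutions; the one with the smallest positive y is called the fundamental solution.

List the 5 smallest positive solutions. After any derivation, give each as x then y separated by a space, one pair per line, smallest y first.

d=23: √d = [4; 1,3,1,8] (ℓ=4, even), read p_3/q_3
k=0  a_k=4  p_k/q_k = 4/1
…
k=2  a_k=3  p_k/q_k = 19/4
k=3  a_k=1  p_k/q_k = 24/5
fundamental: x₁=24, y₁=5  (since 576 − 23·25 = 1)
(x_2, y_2) = (24·24 + 23·5·5, 24·5 + 5·24) = (1151, 240)
(x_3, y_3) = (24·1151 + 23·5·240, 24·240 + 5·1151) = (55224, 11515)
(x_4, y_4) = (24·55224 + 23·5·11515, 24·11515 + 5·55224) = (2649601, 552480)
(x_5, y_5) = (24·2649601 + 23·5·552480, 24·552480 + 5·2649601) = (127125624, 26507525)

24 5
1151 240
55224 11515
2649601 552480
127125624 26507525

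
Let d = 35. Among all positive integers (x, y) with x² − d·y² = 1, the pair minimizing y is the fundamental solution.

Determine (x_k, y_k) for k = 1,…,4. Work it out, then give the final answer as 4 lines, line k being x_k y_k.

[5; 1,10] for √35; ℓ=2 ⇒ convergent index 1
step 0: (5, 1)  from 5·(1,0) + (0,1)
step 1: (6, 1)  from 1·(5,1) + (1,0)
→ (6, 1).  Check: 6²=36, 35·1²=35, difference 1.
(x_2, y_2) = (6·6 + 35·1·1, 6·1 + 1·6) = (71, 12)
(x_3, y_3) = (6·71 + 35·1·12, 6·12 + 1·71) = (846, 143)
(x_4, y_4) = (6·846 + 35·1·143, 6·143 + 1·846) = (10081, 1704)

6 1
71 12
846 143
10081 1704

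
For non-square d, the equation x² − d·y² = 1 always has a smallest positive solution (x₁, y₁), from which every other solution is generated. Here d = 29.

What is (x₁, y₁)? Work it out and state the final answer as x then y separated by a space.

[5; 2,1,1,2,10] for √29; ℓ=5 ⇒ convergent index 9
step 0: (5, 1)  from 5·(1,0) + (0,1)
…
step 3: (27, 5)  from 1·(16,3) + (11,2)
step 4: (70, 13)  from 2·(27,5) + (16,3)
…
step 8: (3775, 701)  from 1·(2251,418) + (1524,283)
step 9: (9801, 1820)  from 2·(3775,701) + (2251,418)
(x₁, y₁) = (9801, 1820);  9801² − 29·1820² = 1 ✓

9801 1820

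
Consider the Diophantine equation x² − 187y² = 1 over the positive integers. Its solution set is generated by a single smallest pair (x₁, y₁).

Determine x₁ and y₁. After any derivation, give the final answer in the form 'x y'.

1682 123

√187 → a₀=13, period (1,2,13,2,1,26); ℓ=6 even so k=5
i=0: a=13 ⇒ p=13, q=1
…
i=2: a=2 ⇒ p=41, q=3
i=3: a=13 ⇒ p=547, q=40
i=4: a=2 ⇒ p=1135, q=83
i=5: a=1 ⇒ p=1682, q=123
fundamental: x₁=1682, y₁=123  (since 2829124 − 187·15129 = 1)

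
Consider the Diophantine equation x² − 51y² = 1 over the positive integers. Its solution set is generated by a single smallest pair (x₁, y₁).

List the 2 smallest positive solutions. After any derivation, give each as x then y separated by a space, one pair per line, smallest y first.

√51 = [7; 7,14, …], period ℓ=2 (even) → k=1
step 0: (7, 1)  from 7·(1,0) + (0,1)
step 1: (50, 7)  from 7·(7,1) + (1,0)
(x₁, y₁) = (50, 7);  50² − 51·7² = 1 ✓
(50+7√51)^2 = 4999 + 700√51

50 7
4999 700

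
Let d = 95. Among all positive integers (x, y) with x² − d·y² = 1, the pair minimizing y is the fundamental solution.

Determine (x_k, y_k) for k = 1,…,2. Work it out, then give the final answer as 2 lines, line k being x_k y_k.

39 4
3041 312

[9; 1,2,1,18] for √95; ℓ=4 ⇒ convergent index 3
i=0: a=9 ⇒ p=9, q=1
i=1: a=1 ⇒ p=10, q=1
i=2: a=2 ⇒ p=29, q=3
i=3: a=1 ⇒ p=39, q=4
(x₁, y₁) = (39, 4);  39² − 95·4² = 1 ✓
k=2:  x_2 = 39·39+95·4·4 = 3041,  y_2 = 39·4+4·39 = 312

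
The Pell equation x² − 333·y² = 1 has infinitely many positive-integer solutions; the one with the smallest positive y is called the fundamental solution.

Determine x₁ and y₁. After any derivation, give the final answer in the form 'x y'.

[18; 4,36] for √333; ℓ=2 ⇒ convergent index 1
i=0: a=18 ⇒ p=18, q=1
i=1: a=4 ⇒ p=73, q=4
fundamental: x₁=73, y₁=4  (since 5329 − 333·16 = 1)

73 4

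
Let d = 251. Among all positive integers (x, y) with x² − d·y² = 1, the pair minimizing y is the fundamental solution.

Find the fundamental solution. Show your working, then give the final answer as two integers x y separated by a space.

3674890 231957

[15; 1,5,2,1,2,…,5,1,30] for √251; ℓ=14 ⇒ convergent index 13
i=0: a=15 ⇒ p=15, q=1
…
i=2: a=5 ⇒ p=95, q=6
i=3: a=2 ⇒ p=206, q=13
…
i=6: a=2 ⇒ p=1917, q=121
i=7: a=15 ⇒ p=29563, q=1866
…
i=10: a=1 ⇒ p=212692, q=13425
…
i=12: a=5 ⇒ p=3097857, q=195535
i=13: a=1 ⇒ p=3674890, q=231957
(x₁, y₁) = (3674890, 231957);  3674890² − 251·231957² = 1 ✓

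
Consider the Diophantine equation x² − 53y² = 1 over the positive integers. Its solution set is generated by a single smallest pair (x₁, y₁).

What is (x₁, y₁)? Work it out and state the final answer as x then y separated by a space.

66249 9100

d=53: √d = [7; 3,1,1,3,14] (ℓ=5, odd), read p_9/q_9
step 0: (7, 1)  from 7·(1,0) + (0,1)
step 1: (22, 3)  from 3·(7,1) + (1,0)
step 2: (29, 4)  from 1·(22,3) + (7,1)
step 3: (51, 7)  from 1·(29,4) + (22,3)
…
step 7: (10578, 1453)  from 1·(7979,1096) + (2599,357)
step 8: (18557, 2549)  from 1·(10578,1453) + (7979,1096)
step 9: (66249, 9100)  from 3·(18557,2549) + (10578,1453)
(x₁, y₁) = (66249, 9100);  66249² − 53·9100² = 1 ✓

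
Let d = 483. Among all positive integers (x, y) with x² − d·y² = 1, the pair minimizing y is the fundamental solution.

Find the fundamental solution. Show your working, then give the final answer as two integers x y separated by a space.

[21; 1,42] for √483; ℓ=2 ⇒ convergent index 1
a_0=21:  p_0=21·1+0=21,  q_0=21·0+1=1
a_1=1:  p_1=1·21+1=22,  q_1=1·1+0=1
fundamental: x₁=22, y₁=1  (since 484 − 483·1 = 1)

22 1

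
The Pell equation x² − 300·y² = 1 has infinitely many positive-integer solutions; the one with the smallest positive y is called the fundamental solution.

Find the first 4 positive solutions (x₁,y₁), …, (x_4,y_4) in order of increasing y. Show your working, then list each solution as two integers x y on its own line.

1351 78
3650401 210756
9863382151 569462634
26650854921601 1538687826312

d=300: √d = [17; 3,8,3,34] (ℓ=4, even), read p_3/q_3
k=0  a_k=17  p_k/q_k = 17/1
…
k=2  a_k=8  p_k/q_k = 433/25
k=3  a_k=3  p_k/q_k = 1351/78
fundamental: x₁=1351, y₁=78  (since 1825201 − 300·6084 = 1)
k=2:  x_2 = 1351·1351+300·78·78 = 3650401,  y_2 = 1351·78+78·1351 = 210756
k=3:  x_3 = 1351·3650401+300·78·210756 = 9863382151,  y_3 = 1351·210756+78·3650401 = 569462634
k=4:  x_4 = 1351·9863382151+300·78·569462634 = 26650854921601,  y_4 = 1351·569462634+78·9863382151 = 1538687826312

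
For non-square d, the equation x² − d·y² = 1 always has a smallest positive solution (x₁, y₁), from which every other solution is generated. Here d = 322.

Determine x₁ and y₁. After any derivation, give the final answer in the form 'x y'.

√322 = [17; 1,16,1,34, …], period ℓ=4 (even) → k=3
i=0: a=17 ⇒ p=17, q=1
i=1: a=1 ⇒ p=18, q=1
i=2: a=16 ⇒ p=305, q=17
i=3: a=1 ⇒ p=323, q=18
fundamental: x₁=323, y₁=18  (since 104329 − 322·324 = 1)

323 18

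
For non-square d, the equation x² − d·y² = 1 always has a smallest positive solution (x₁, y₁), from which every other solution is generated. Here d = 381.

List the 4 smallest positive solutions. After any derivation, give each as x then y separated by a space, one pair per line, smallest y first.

1015 52
2060449 105560
4182710455 214286748
8490900163201 435001992880

[19; 1,1,12,1,1,38] for √381; ℓ=6 ⇒ convergent index 5
i=0: a=19 ⇒ p=19, q=1
…
i=2: a=1 ⇒ p=39, q=2
i=3: a=12 ⇒ p=488, q=25
i=4: a=1 ⇒ p=527, q=27
i=5: a=1 ⇒ p=1015, q=52
fundamental: x₁=1015, y₁=52  (since 1030225 − 381·2704 = 1)
(1015+52√381)^2 = 2060449 + 105560√381
(1015+52√381)^3 = 4182710455 + 214286748√381
(1015+52√381)^4 = 8490900163201 + 435001992880√381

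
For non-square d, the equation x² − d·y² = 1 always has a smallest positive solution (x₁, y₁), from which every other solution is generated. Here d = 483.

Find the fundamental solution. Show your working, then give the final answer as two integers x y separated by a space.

√483 → a₀=21, period (1,42); ℓ=2 even so k=1
a_0=21:  p_0=21·1+0=21,  q_0=21·0+1=1
a_1=1:  p_1=1·21+1=22,  q_1=1·1+0=1
(x₁, y₁) = (22, 1);  22² − 483·1² = 1 ✓

22 1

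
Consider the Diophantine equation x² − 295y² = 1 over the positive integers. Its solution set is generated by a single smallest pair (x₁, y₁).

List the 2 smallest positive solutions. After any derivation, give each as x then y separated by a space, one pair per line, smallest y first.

√295 = [17; 5,1,2,3,2,6,2,3,2,1,5,34, …], period ℓ=12 (even) → k=11
k=0  a_k=17  p_k/q_k = 17/1
k=1  a_k=5  p_k/q_k = 86/5
k=2  a_k=1  p_k/q_k = 103/6
…
k=4  a_k=3  p_k/q_k = 979/57
k=5  a_k=2  p_k/q_k = 2250/131
k=6  a_k=6  p_k/q_k = 14479/843
k=7  a_k=2  p_k/q_k = 31208/1817
k=8  a_k=3  p_k/q_k = 108103/6294
k=9  a_k=2  p_k/q_k = 247414/14405
k=10  a_k=1  p_k/q_k = 355517/20699
k=11  a_k=5  p_k/q_k = 2024999/117900
→ (2024999, 117900).  Check: 2024999²=4100620950001, 295·117900²=4100620950000, difference 1.
(x_2, y_2) = (2024999·2024999 + 295·117900·117900, 2024999·117900 + 117900·2024999) = (8201241900001, 477494764200)

2024999 117900
8201241900001 477494764200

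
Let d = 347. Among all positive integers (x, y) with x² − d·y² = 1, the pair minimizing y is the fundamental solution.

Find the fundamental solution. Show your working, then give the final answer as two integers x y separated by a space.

d=347: √d = [18; 1,1,1,2,4,…,1,1,36] (ℓ=14, even), read p_13/q_13
i=0: a=18 ⇒ p=18, q=1
i=1: a=1 ⇒ p=19, q=1
i=2: a=1 ⇒ p=37, q=2
i=3: a=1 ⇒ p=56, q=3
i=4: a=2 ⇒ p=149, q=8
i=5: a=4 ⇒ p=652, q=35
i=6: a=1 ⇒ p=801, q=43
i=7: a=17 ⇒ p=14269, q=766
i=8: a=1 ⇒ p=15070, q=809
…
i=10: a=2 ⇒ p=164168, q=8813
i=11: a=1 ⇒ p=238717, q=12815
i=12: a=1 ⇒ p=402885, q=21628
i=13: a=1 ⇒ p=641602, q=34443
(x₁, y₁) = (641602, 34443);  641602² − 347·34443² = 1 ✓

641602 34443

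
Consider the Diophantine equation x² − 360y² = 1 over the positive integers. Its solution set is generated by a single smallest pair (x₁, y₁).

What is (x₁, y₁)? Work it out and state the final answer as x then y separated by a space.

19 1

√360 → a₀=18, period (1,36); ℓ=2 even so k=1
step 0: (18, 1)  from 18·(1,0) + (0,1)
step 1: (19, 1)  from 1·(18,1) + (1,0)
fundamental: x₁=19, y₁=1  (since 361 − 360·1 = 1)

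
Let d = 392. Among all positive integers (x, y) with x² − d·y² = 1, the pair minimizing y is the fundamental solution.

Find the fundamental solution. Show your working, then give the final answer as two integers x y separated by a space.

99 5

√392 → a₀=19, period (1,3,1,38); ℓ=4 even so k=3
k=0  a_k=19  p_k/q_k = 19/1
k=1  a_k=1  p_k/q_k = 20/1
k=2  a_k=3  p_k/q_k = 79/4
k=3  a_k=1  p_k/q_k = 99/5
→ (99, 5).  Check: 99²=9801, 392·5²=9800, difference 1.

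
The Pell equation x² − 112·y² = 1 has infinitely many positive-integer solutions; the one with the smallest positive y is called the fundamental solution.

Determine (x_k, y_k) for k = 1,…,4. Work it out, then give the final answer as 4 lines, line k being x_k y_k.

d=112: √d = [10; 1,1,2,1,1,20] (ℓ=6, even), read p_5/q_5
k=0  a_k=10  p_k/q_k = 10/1
k=1  a_k=1  p_k/q_k = 11/1
…
k=3  a_k=2  p_k/q_k = 53/5
k=4  a_k=1  p_k/q_k = 74/7
k=5  a_k=1  p_k/q_k = 127/12
fundamental: x₁=127, y₁=12  (since 16129 − 112·144 = 1)
(127+12√112)^2 = 32257 + 3048√112
(127+12√112)^3 = 8193151 + 774180√112
(127+12√112)^4 = 2081028097 + 196638672√112

127 12
32257 3048
8193151 774180
2081028097 196638672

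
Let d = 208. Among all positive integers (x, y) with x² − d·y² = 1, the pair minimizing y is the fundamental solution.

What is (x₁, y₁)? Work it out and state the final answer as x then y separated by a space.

649 45

√208 = [14; 2,2,1,2,2,28, …], period ℓ=6 (even) → k=5
step 0: (14, 1)  from 14·(1,0) + (0,1)
…
step 2: (72, 5)  from 2·(29,2) + (14,1)
…
step 4: (274, 19)  from 2·(101,7) + (72,5)
step 5: (649, 45)  from 2·(274,19) + (101,7)
fundamental: x₁=649, y₁=45  (since 421201 − 208·2025 = 1)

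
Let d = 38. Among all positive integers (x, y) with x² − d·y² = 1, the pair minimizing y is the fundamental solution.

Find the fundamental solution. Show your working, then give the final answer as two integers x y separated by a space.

d=38: √d = [6; 6,12] (ℓ=2, even), read p_1/q_1
step 0: (6, 1)  from 6·(1,0) + (0,1)
step 1: (37, 6)  from 6·(6,1) + (1,0)
(x₁, y₁) = (37, 6);  37² − 38·6² = 1 ✓

37 6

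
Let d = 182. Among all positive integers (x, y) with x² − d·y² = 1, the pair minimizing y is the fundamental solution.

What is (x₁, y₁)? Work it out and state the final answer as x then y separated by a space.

27 2

[13; 2,26] for √182; ℓ=2 ⇒ convergent index 1
step 0: (13, 1)  from 13·(1,0) + (0,1)
step 1: (27, 2)  from 2·(13,1) + (1,0)
(x₁, y₁) = (27, 2);  27² − 182·2² = 1 ✓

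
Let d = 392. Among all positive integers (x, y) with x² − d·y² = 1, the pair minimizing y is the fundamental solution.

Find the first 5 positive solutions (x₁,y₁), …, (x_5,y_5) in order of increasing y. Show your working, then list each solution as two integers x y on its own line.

99 5
19601 990
3880899 196015
768398401 38809980
152139002499 7684180025

√392 → a₀=19, period (1,3,1,38); ℓ=4 even so k=3
a_0=19:  p_0=19·1+0=19,  q_0=19·0+1=1
…
a_2=3:  p_2=3·20+19=79,  q_2=3·1+1=4
a_3=1:  p_3=1·79+20=99,  q_3=1·4+1=5
(x₁, y₁) = (99, 5);  99² − 392·5² = 1 ✓
(99+5√392)^2 = 19601 + 990√392
(99+5√392)^3 = 3880899 + 196015√392
(99+5√392)^4 = 768398401 + 38809980√392
(99+5√392)^5 = 152139002499 + 7684180025√392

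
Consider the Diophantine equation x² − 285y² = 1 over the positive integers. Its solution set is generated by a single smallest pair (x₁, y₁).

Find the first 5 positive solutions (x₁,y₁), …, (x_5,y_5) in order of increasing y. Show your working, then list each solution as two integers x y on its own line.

[16; 1,7,2,7,1,32] for √285; ℓ=6 ⇒ convergent index 5
k=0  a_k=16  p_k/q_k = 16/1
k=1  a_k=1  p_k/q_k = 17/1
k=2  a_k=7  p_k/q_k = 135/8
k=3  a_k=2  p_k/q_k = 287/17
k=4  a_k=7  p_k/q_k = 2144/127
k=5  a_k=1  p_k/q_k = 2431/144
→ (2431, 144).  Check: 2431²=5909761, 285·144²=5909760, difference 1.
n=2: (2431,144)∘(2431,144) = (2431·2431+285·144·144, 2431·144+144·2431) = (11819521,700128)
n=3: (11819521,700128)∘(2431,144) = (2431·11819521+285·144·700128, 2431·700128+144·11819521) = (57466508671,3404022192)
n=4: (57466508671,3404022192)∘(2431,144) = (2431·57466508671+285·144·3404022192, 2431·3404022192+144·57466508671) = (279402153338881,16550355197376)
n=5: (279402153338881,16550355197376)∘(2431,144) = (2431·279402153338881+285·144·16550355197376, 2431·16550355197376+144·279402153338881) = (1358453212067130751,80467823565619920)

2431 144
11819521 700128
57466508671 3404022192
279402153338881 16550355197376
1358453212067130751 80467823565619920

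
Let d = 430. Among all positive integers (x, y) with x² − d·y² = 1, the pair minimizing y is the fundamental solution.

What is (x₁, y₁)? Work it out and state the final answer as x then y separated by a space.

√430 = [20; 1,2,1,3,1,…,2,1,40, …], period ℓ=14 (even) → k=13
k=0  a_k=20  p_k/q_k = 20/1
k=1  a_k=1  p_k/q_k = 21/1
…
k=5  a_k=1  p_k/q_k = 394/19
…
k=7  a_k=8  p_k/q_k = 21794/1051
…
k=10  a_k=3  p_k/q_k = 599138/28893
k=11  a_k=1  p_k/q_k = 754371/36379
k=12  a_k=2  p_k/q_k = 2107880/101651
k=13  a_k=1  p_k/q_k = 2862251/138030
fundamental: x₁=2862251, y₁=138030  (since 8192480787001 − 430·19052280900 = 1)

2862251 138030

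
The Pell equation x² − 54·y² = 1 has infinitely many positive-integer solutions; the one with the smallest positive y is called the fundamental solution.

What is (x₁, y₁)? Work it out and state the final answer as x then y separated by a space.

d=54: √d = [7; 2,1,6,1,2,14] (ℓ=6, even), read p_5/q_5
k=0  a_k=7  p_k/q_k = 7/1
k=1  a_k=2  p_k/q_k = 15/2
k=2  a_k=1  p_k/q_k = 22/3
k=3  a_k=6  p_k/q_k = 147/20
k=4  a_k=1  p_k/q_k = 169/23
k=5  a_k=2  p_k/q_k = 485/66
→ (485, 66).  Check: 485²=235225, 54·66²=235224, difference 1.

485 66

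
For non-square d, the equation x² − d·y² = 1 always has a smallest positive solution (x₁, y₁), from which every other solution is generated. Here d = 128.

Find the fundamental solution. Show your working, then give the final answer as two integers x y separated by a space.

577 51

√128 = [11; 3,5,3,22, …], period ℓ=4 (even) → k=3
i=0: a=11 ⇒ p=11, q=1
…
i=2: a=5 ⇒ p=181, q=16
i=3: a=3 ⇒ p=577, q=51
fundamental: x₁=577, y₁=51  (since 332929 − 128·2601 = 1)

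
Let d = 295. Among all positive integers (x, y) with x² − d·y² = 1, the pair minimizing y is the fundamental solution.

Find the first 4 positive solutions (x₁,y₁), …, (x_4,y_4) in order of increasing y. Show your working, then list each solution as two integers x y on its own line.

d=295: √d = [17; 5,1,2,3,2,6,2,3,2,1,5,34] (ℓ=12, even), read p_11/q_11
k=0  a_k=17  p_k/q_k = 17/1
k=1  a_k=5  p_k/q_k = 86/5
…
k=3  a_k=2  p_k/q_k = 292/17
…
k=6  a_k=6  p_k/q_k = 14479/843
k=7  a_k=2  p_k/q_k = 31208/1817
…
k=9  a_k=2  p_k/q_k = 247414/14405
k=10  a_k=1  p_k/q_k = 355517/20699
k=11  a_k=5  p_k/q_k = 2024999/117900
fundamental: x₁=2024999, y₁=117900  (since 4100620950001 − 295·13900410000 = 1)
n=2: (2024999,117900)∘(2024999,117900) = (2024999·2024999+295·117900·117900, 2024999·117900+117900·2024999) = (8201241900001,477494764200)
n=3: (8201241900001,477494764200)∘(2024999,117900) = (2024999·8201241900001+295·117900·477494764200, 2024999·477494764200+117900·8201241900001) = (33215013292518224999,1933852840020353700)
n=4: (33215013292518224999,1933852840020353700)∘(2024999,117900) = (2024999·33215013292518224999+295·117900·1933852840020353700, 2024999·1933852840020353700+117900·33215013292518224999) = (134520737404664024967600001,7832100134376274949528400)

2024999 117900
8201241900001 477494764200
33215013292518224999 1933852840020353700
134520737404664024967600001 7832100134376274949528400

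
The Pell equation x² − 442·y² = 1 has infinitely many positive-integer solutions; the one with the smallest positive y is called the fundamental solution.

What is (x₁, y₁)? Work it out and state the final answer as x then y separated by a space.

[21; 42] for √442; ℓ=1 ⇒ convergent index 1
step 0: (21, 1)  from 21·(1,0) + (0,1)
step 1: (883, 42)  from 42·(21,1) + (1,0)
fundamental: x₁=883, y₁=42  (since 779689 − 442·1764 = 1)

883 42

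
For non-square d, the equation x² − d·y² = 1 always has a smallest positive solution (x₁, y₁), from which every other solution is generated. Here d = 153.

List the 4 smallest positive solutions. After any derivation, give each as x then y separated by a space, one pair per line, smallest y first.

√153 = [12; 2,1,2,2,2,1,2,24, …], period ℓ=8 (even) → k=7
i=0: a=12 ⇒ p=12, q=1
…
i=3: a=2 ⇒ p=99, q=8
i=4: a=2 ⇒ p=235, q=19
i=5: a=2 ⇒ p=569, q=46
i=6: a=1 ⇒ p=804, q=65
i=7: a=2 ⇒ p=2177, q=176
→ (2177, 176).  Check: 2177²=4739329, 153·176²=4739328, difference 1.
(x_2, y_2) = (2177·2177 + 153·176·176, 2177·176 + 176·2177) = (9478657, 766304)
(x_3, y_3) = (2177·9478657 + 153·176·766304, 2177·766304 + 176·9478657) = (41270070401, 3336487440)
(x_4, y_4) = (2177·41270070401 + 153·176·3336487440, 2177·3336487440 + 176·41270070401) = (179689877047297, 14527065547456)

2177 176
9478657 766304
41270070401 3336487440
179689877047297 14527065547456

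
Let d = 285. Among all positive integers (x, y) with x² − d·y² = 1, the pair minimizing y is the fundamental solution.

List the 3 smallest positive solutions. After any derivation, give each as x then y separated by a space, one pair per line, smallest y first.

2431 144
11819521 700128
57466508671 3404022192

d=285: √d = [16; 1,7,2,7,1,32] (ℓ=6, even), read p_5/q_5
a_0=16:  p_0=16·1+0=16,  q_0=16·0+1=1
a_1=1:  p_1=1·16+1=17,  q_1=1·1+0=1
…
a_3=2:  p_3=2·135+17=287,  q_3=2·8+1=17
a_4=7:  p_4=7·287+135=2144,  q_4=7·17+8=127
a_5=1:  p_5=1·2144+287=2431,  q_5=1·127+17=144
→ (2431, 144).  Check: 2431²=5909761, 285·144²=5909760, difference 1.
(x_2, y_2) = (2431·2431 + 285·144·144, 2431·144 + 144·2431) = (11819521, 700128)
(x_3, y_3) = (2431·11819521 + 285·144·700128, 2431·700128 + 144·11819521) = (57466508671, 3404022192)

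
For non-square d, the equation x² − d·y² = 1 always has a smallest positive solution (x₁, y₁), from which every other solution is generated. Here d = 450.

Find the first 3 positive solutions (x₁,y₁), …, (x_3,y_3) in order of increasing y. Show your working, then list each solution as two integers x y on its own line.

19601 924
768398401 36222648
30122754096401 1420000245972

√450 → a₀=21, period (4,1,2,4,2,1,4,42); ℓ=8 even so k=7
a_0=21:  p_0=21·1+0=21,  q_0=21·0+1=1
…
a_2=1:  p_2=1·85+21=106,  q_2=1·4+1=5
…
a_4=4:  p_4=4·297+106=1294,  q_4=4·14+5=61
a_5=2:  p_5=2·1294+297=2885,  q_5=2·61+14=136
a_6=1:  p_6=1·2885+1294=4179,  q_6=1·136+61=197
a_7=4:  p_7=4·4179+2885=19601,  q_7=4·197+136=924
(x₁, y₁) = (19601, 924);  19601² − 450·924² = 1 ✓
(19601+924√450)^2 = 768398401 + 36222648√450
(19601+924√450)^3 = 30122754096401 + 1420000245972√450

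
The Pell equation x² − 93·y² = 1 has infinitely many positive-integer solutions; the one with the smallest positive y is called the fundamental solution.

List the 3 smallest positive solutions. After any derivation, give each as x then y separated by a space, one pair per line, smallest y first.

12151 1260
295293601 30620520
7176225079351 744139875780

d=93: √d = [9; 1,1,1,4,6,4,1,1,1,18] (ℓ=10, even), read p_9/q_9
i=0: a=9 ⇒ p=9, q=1
i=1: a=1 ⇒ p=10, q=1
…
i=3: a=1 ⇒ p=29, q=3
…
i=5: a=6 ⇒ p=839, q=87
i=6: a=4 ⇒ p=3491, q=362
i=7: a=1 ⇒ p=4330, q=449
i=8: a=1 ⇒ p=7821, q=811
i=9: a=1 ⇒ p=12151, q=1260
(x₁, y₁) = (12151, 1260);  12151² − 93·1260² = 1 ✓
(12151+1260√93)^2 = 295293601 + 30620520√93
(12151+1260√93)^3 = 7176225079351 + 744139875780√93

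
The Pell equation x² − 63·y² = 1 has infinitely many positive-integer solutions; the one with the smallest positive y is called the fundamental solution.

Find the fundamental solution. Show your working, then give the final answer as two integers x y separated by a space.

[7; 1,14] for √63; ℓ=2 ⇒ convergent index 1
step 0: (7, 1)  from 7·(1,0) + (0,1)
step 1: (8, 1)  from 1·(7,1) + (1,0)
(x₁, y₁) = (8, 1);  8² − 63·1² = 1 ✓

8 1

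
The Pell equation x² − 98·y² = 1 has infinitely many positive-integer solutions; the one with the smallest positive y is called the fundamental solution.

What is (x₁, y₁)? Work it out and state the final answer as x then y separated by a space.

99 10

√98 → a₀=9, period (1,8,1,18); ℓ=4 even so k=3
step 0: (9, 1)  from 9·(1,0) + (0,1)
…
step 2: (89, 9)  from 8·(10,1) + (9,1)
step 3: (99, 10)  from 1·(89,9) + (10,1)
→ (99, 10).  Check: 99²=9801, 98·10²=9800, difference 1.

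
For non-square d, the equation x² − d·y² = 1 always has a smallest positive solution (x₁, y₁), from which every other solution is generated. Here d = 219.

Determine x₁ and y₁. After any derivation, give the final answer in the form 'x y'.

74 5

√219 → a₀=14, period (1,3,1,28); ℓ=4 even so k=3
a_0=14:  p_0=14·1+0=14,  q_0=14·0+1=1
…
a_2=3:  p_2=3·15+14=59,  q_2=3·1+1=4
a_3=1:  p_3=1·59+15=74,  q_3=1·4+1=5
→ (74, 5).  Check: 74²=5476, 219·5²=5475, difference 1.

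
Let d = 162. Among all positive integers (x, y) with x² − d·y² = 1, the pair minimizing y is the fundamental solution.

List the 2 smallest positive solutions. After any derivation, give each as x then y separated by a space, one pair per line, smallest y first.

19601 1540
768398401 60371080

√162 → a₀=12, period (1,2,1,2,12,2,1,2,1,24); ℓ=10 even so k=9
i=0: a=12 ⇒ p=12, q=1
i=1: a=1 ⇒ p=13, q=1
i=2: a=2 ⇒ p=38, q=3
…
i=4: a=2 ⇒ p=140, q=11
…
i=7: a=1 ⇒ p=5333, q=419
i=8: a=2 ⇒ p=14268, q=1121
i=9: a=1 ⇒ p=19601, q=1540
→ (19601, 1540).  Check: 19601²=384199201, 162·1540²=384199200, difference 1.
k=2:  x_2 = 19601·19601+162·1540·1540 = 768398401,  y_2 = 19601·1540+1540·19601 = 60371080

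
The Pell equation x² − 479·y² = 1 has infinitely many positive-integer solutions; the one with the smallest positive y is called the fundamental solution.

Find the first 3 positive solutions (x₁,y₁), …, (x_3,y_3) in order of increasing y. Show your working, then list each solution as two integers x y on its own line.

2989440 136591
17873503027199 816661198080
106863529779256567680 4882719303976413809

√479 → a₀=21, period (1,7,1,3,2,21,2,3,1,7,1,42); ℓ=12 even so k=11
i=0: a=21 ⇒ p=21, q=1
…
i=3: a=1 ⇒ p=197, q=9
…
i=5: a=2 ⇒ p=1729, q=79
i=6: a=21 ⇒ p=37075, q=1694
i=7: a=2 ⇒ p=75879, q=3467
…
i=9: a=1 ⇒ p=340591, q=15562
i=10: a=7 ⇒ p=2648849, q=121029
i=11: a=1 ⇒ p=2989440, q=136591
(x₁, y₁) = (2989440, 136591);  2989440² − 479·136591² = 1 ✓
(2989440+136591√479)^2 = 17873503027199 + 816661198080√479
(2989440+136591√479)^3 = 106863529779256567680 + 4882719303976413809√479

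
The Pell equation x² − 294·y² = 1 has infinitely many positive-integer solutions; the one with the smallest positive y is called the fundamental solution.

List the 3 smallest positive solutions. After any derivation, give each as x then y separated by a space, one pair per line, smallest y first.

4801 280
46099201 2688560
442644523201 25815552840

[17; 6,1,4,1,6,34] for √294; ℓ=6 ⇒ convergent index 5
k=0  a_k=17  p_k/q_k = 17/1
…
k=2  a_k=1  p_k/q_k = 120/7
k=3  a_k=4  p_k/q_k = 583/34
k=4  a_k=1  p_k/q_k = 703/41
k=5  a_k=6  p_k/q_k = 4801/280
fundamental: x₁=4801, y₁=280  (since 23049601 − 294·78400 = 1)
n=2: (4801,280)∘(4801,280) = (4801·4801+294·280·280, 4801·280+280·4801) = (46099201,2688560)
n=3: (46099201,2688560)∘(4801,280) = (4801·46099201+294·280·2688560, 4801·2688560+280·46099201) = (442644523201,25815552840)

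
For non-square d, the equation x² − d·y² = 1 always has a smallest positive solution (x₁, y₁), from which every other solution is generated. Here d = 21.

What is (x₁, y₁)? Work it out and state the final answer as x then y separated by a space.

√21 → a₀=4, period (1,1,2,1,1,8); ℓ=6 even so k=5
k=0  a_k=4  p_k/q_k = 4/1
k=1  a_k=1  p_k/q_k = 5/1
k=2  a_k=1  p_k/q_k = 9/2
k=3  a_k=2  p_k/q_k = 23/5
k=4  a_k=1  p_k/q_k = 32/7
k=5  a_k=1  p_k/q_k = 55/12
(x₁, y₁) = (55, 12);  55² − 21·12² = 1 ✓

55 12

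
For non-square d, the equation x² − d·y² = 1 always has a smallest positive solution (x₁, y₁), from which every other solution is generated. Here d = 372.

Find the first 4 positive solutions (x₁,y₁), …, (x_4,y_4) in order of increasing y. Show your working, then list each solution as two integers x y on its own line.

√372 → a₀=19, period (3,2,12,2,3,38); ℓ=6 even so k=5
step 0: (19, 1)  from 19·(1,0) + (0,1)
…
step 2: (135, 7)  from 2·(58,3) + (19,1)
…
step 4: (3491, 181)  from 2·(1678,87) + (135,7)
step 5: (12151, 630)  from 3·(3491,181) + (1678,87)
fundamental: x₁=12151, y₁=630  (since 147646801 − 372·396900 = 1)
k=2:  x_2 = 12151·12151+372·630·630 = 295293601,  y_2 = 12151·630+630·12151 = 15310260
k=3:  x_3 = 12151·295293601+372·630·15310260 = 7176225079351,  y_3 = 12151·15310260+630·295293601 = 372069937890
k=4:  x_4 = 12151·7176225079351+372·630·372069937890 = 174396621583094401,  y_4 = 12151·372069937890+630·7176225079351 = 9042043615292520

12151 630
295293601 15310260
7176225079351 372069937890
174396621583094401 9042043615292520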